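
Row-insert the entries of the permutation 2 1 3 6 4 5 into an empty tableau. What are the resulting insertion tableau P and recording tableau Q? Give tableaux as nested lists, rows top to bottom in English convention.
P = [[1, 3, 4, 5], [2, 6]], Q = [[1, 3, 4, 6], [2, 5]]

Insert each entry of the permutation into P by Schensted row insertion, recording in Q the position of each new cell.

Insert 2: appended to row 1. P = [[2]].
Insert 1: 1 bumps 2 from row 1; 2 starts row 2. P = [[1], [2]].
Insert 3: appended to row 1. P = [[1, 3], [2]].
Insert 6: appended to row 1. P = [[1, 3, 6], [2]].
Insert 4: 4 bumps 6 from row 1; 6 appends to row 2. P = [[1, 3, 4], [2, 6]].
Insert 5: appended to row 1. P = [[1, 3, 4, 5], [2, 6]].

So P = [[1, 3, 4, 5], [2, 6]], Q = [[1, 3, 4, 6], [2, 5]].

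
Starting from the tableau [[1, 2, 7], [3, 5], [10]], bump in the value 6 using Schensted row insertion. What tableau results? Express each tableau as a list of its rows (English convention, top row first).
In row 1, 6 replaces 7 (the leftmost entry greater than 6); 7 is bumped to row 2. 7 is appended to row 2. The new tableau is [[1, 2, 6], [3, 5, 7], [10]].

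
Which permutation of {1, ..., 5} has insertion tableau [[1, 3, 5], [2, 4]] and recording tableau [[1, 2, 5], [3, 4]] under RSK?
2 4 1 3 5

Reverse the RSK construction: for i from n down to 1, find the cell of Q containing i, remove the entry at that cell from P, and reverse-bump it up through P; the value ejected from row 1 is w(i).

Step i=5: Q has 5 at row 1, column 3; remove that cell from P, ejecting 5. So w(5) = 5. P is now [[1, 3], [2, 4]].
Step i=4: Q has 4 at row 2, column 2; remove 4 from row 2 of P and reverse-bump: 4 enters row 1 and ejects 3. So w(4) = 3. P is now [[1, 4], [2]].
Step i=3: Q has 3 at row 2, column 1; remove 2 from row 2 of P and reverse-bump: 2 enters row 1 and ejects 1. So w(3) = 1. P is now [[2, 4]].
Step i=2: Q has 2 at row 1, column 2; remove that cell from P, ejecting 4. So w(2) = 4. P is now [[2]].
Step i=1: Q has 1 at row 1, column 1; remove that cell from P, ejecting 2. So w(1) = 2. P is now [].

So w = 2 4 1 3 5.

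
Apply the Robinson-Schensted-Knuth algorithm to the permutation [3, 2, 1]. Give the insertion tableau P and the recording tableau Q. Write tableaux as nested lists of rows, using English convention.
Insert each entry of the permutation into P by Schensted row insertion, recording in Q the position of each new cell.

Insert 3: appended to row 1. P = [[3]], Q = [[1]].
Insert 2: 2 bumps 3 from row 1; 3 starts row 2. P = [[2], [3]], Q = [[1], [2]].
Insert 1: 1 bumps 2 from row 1; 2 bumps 3 from row 2; 3 starts row 3. P = [[1], [2], [3]], Q = [[1], [2], [3]].

So P = [[1], [2], [3]], Q = [[1], [2], [3]].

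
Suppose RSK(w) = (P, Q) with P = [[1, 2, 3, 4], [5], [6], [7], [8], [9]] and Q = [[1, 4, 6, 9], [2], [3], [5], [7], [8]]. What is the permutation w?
9 8 1 7 2 6 5 3 4

Reverse RSK: for i = n, n-1, ..., 1, locate i in Q, remove the corresponding corner cell from P, and reverse-bump its entry up through P; the value ejected from row 1 is w(i).

So w = 9 8 1 7 2 6 5 3 4.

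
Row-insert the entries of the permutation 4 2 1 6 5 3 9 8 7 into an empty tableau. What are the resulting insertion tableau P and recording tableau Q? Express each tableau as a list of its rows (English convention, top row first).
Insert each entry of the permutation into P by Schensted row insertion, recording in Q the position of each new cell.

Insert 4: appended to row 1. P = [[4]].
Insert 2: 2 bumps 4 from row 1; 4 starts row 2. P = [[2], [4]].
Insert 1: 1 bumps 2 from row 1; 2 bumps 4 from row 2; 4 starts row 3. P = [[1], [2], [4]].
Insert 6: appended to row 1. P = [[1, 6], [2], [4]].
Insert 5: 5 bumps 6 from row 1; 6 appends to row 2. P = [[1, 5], [2, 6], [4]].
Insert 3: 3 bumps 5 from row 1; 5 bumps 6 from row 2; 6 appends to row 3. P = [[1, 3], [2, 5], [4, 6]].
Insert 9: appended to row 1. P = [[1, 3, 9], [2, 5], [4, 6]].
Insert 8: 8 bumps 9 from row 1; 9 appends to row 2. P = [[1, 3, 8], [2, 5, 9], [4, 6]].
Insert 7: 7 bumps 8 from row 1; 8 bumps 9 from row 2; 9 appends to row 3. P = [[1, 3, 7], [2, 5, 8], [4, 6, 9]].

So P = [[1, 3, 7], [2, 5, 8], [4, 6, 9]], Q = [[1, 4, 7], [2, 5, 8], [3, 6, 9]].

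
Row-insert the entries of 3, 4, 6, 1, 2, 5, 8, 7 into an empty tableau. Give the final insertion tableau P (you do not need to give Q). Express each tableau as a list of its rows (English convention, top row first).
Insert 3: appended to row 1. P = [[3]].
Insert 4: appended to row 1. P = [[3, 4]].
Insert 6: appended to row 1. P = [[3, 4, 6]].
Insert 1: 1 bumps 3 from row 1; 3 starts row 2. P = [[1, 4, 6], [3]].
Insert 2: 2 bumps 4 from row 1; 4 appends to row 2. P = [[1, 2, 6], [3, 4]].
Insert 5: 5 bumps 6 from row 1; 6 appends to row 2. P = [[1, 2, 5], [3, 4, 6]].
Insert 8: appended to row 1. P = [[1, 2, 5, 8], [3, 4, 6]].
Insert 7: 7 bumps 8 from row 1; 8 appends to row 2. P = [[1, 2, 5, 7], [3, 4, 6, 8]].

So P = [[1, 2, 5, 7], [3, 4, 6, 8]].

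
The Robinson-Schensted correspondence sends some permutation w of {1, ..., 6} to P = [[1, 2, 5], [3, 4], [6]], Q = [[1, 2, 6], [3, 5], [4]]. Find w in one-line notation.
Reverse the RSK construction: for i from n down to 1, find the cell of Q containing i, remove the entry at that cell from P, and reverse-bump it up through P; the value ejected from row 1 is w(i).

Step i=6: Q has 6 at row 1, column 3; remove that cell from P, ejecting 5. So w(6) = 5. P is now [[1, 2], [3, 4], [6]].
Step i=5: Q has 5 at row 2, column 2; remove 4 from row 2 of P and reverse-bump: 4 enters row 1 and ejects 2. So w(5) = 2. P is now [[1, 4], [3], [6]].
Step i=4: Q has 4 at row 3, column 1; remove 6 from row 3 of P and reverse-bump: 6 enters row 2 and ejects 3; 3 enters row 1 and ejects 1. So w(4) = 1. P is now [[3, 4], [6]].
Step i=3: Q has 3 at row 2, column 1; remove 6 from row 2 of P and reverse-bump: 6 enters row 1 and ejects 4. So w(3) = 4. P is now [[3, 6]].
Step i=2: Q has 2 at row 1, column 2; remove that cell from P, ejecting 6. So w(2) = 6. P is now [[3]].
Step i=1: Q has 1 at row 1, column 1; remove that cell from P, ejecting 3. So w(1) = 3. P is now [].

So w = 3 6 4 1 2 5.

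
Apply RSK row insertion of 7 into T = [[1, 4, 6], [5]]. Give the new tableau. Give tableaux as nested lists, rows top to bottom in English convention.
[[1, 4, 6, 7], [5]]

7 is larger than every entry of row 1, so it is appended to row 1. The new tableau is [[1, 4, 6, 7], [5]].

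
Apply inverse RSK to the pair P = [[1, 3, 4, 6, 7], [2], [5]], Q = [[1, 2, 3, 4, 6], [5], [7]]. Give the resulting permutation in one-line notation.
Reverse the RSK construction: for i from n down to 1, find the cell of Q containing i, remove the entry at that cell from P, and reverse-bump it up through P; the value ejected from row 1 is w(i).

Step i=7: Q has 7 at row 3, column 1; remove 5 from row 3 of P and reverse-bump: 5 enters row 2 and ejects 2; 2 enters row 1 and ejects 1. So w(7) = 1. P is now [[2, 3, 4, 6, 7], [5]].
Step i=6: Q has 6 at row 1, column 5; remove that cell from P, ejecting 7. So w(6) = 7. P is now [[2, 3, 4, 6], [5]].
Step i=5: Q has 5 at row 2, column 1; remove 5 from row 2 of P and reverse-bump: 5 enters row 1 and ejects 4. So w(5) = 4. P is now [[2, 3, 5, 6]].
Step i=4: Q has 4 at row 1, column 4; remove that cell from P, ejecting 6. So w(4) = 6. P is now [[2, 3, 5]].
Step i=3: Q has 3 at row 1, column 3; remove that cell from P, ejecting 5. So w(3) = 5. P is now [[2, 3]].
Step i=2: Q has 2 at row 1, column 2; remove that cell from P, ejecting 3. So w(2) = 3. P is now [[2]].
Step i=1: Q has 1 at row 1, column 1; remove that cell from P, ejecting 2. So w(1) = 2. P is now [].

So w = 2 3 5 6 4 7 1.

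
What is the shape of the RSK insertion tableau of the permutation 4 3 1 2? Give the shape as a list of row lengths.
Row-insert each entry into an empty tableau.

After inserting 4: P = [[4]].
After inserting 3: P = [[3], [4]].
After inserting 1: P = [[1], [3], [4]].
After inserting 2: P = [[1, 2], [3], [4]].

The final insertion tableau P = [[1, 2], [3], [4]] has shape [2, 1, 1].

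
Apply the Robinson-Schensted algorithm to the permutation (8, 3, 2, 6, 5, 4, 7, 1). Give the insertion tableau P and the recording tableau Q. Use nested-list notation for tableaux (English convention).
Insert each entry of the permutation into P by Schensted row insertion, recording in Q the position of each new cell.

Insert 8: appended to row 1. P = [[8]].
Insert 3: 3 bumps 8 from row 1; 8 starts row 2. P = [[3], [8]].
Insert 2: 2 bumps 3 from row 1; 3 bumps 8 from row 2; 8 starts row 3. P = [[2], [3], [8]].
Insert 6: appended to row 1. P = [[2, 6], [3], [8]].
Insert 5: 5 bumps 6 from row 1; 6 appends to row 2. P = [[2, 5], [3, 6], [8]].
Insert 4: 4 bumps 5 from row 1; 5 bumps 6 from row 2; 6 bumps 8 from row 3; 8 starts row 4. P = [[2, 4], [3, 5], [6], [8]].
Insert 7: appended to row 1. P = [[2, 4, 7], [3, 5], [6], [8]].
Insert 1: 1 bumps 2 from row 1; 2 bumps 3 from row 2; 3 bumps 6 from row 3; 6 bumps 8 from row 4; 8 starts row 5. P = [[1, 4, 7], [2, 5], [3], [6], [8]].

So P = [[1, 4, 7], [2, 5], [3], [6], [8]], Q = [[1, 4, 7], [2, 5], [3], [6], [8]].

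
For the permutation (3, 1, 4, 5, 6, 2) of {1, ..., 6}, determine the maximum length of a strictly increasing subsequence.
4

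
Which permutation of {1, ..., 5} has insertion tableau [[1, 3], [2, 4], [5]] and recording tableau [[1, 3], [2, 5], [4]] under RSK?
Reverse the RSK construction: for i from n down to 1, find the cell of Q containing i, remove the entry at that cell from P, and reverse-bump it up through P; the value ejected from row 1 is w(i).

Step i=5: Q has 5 at row 2, column 2; remove 4 from row 2 of P and reverse-bump: 4 enters row 1 and ejects 3. So w(5) = 3. P is now [[1, 4], [2], [5]].
Step i=4: Q has 4 at row 3, column 1; remove 5 from row 3 of P and reverse-bump: 5 enters row 2 and ejects 2; 2 enters row 1 and ejects 1. So w(4) = 1. P is now [[2, 4], [5]].
Step i=3: Q has 3 at row 1, column 2; remove that cell from P, ejecting 4. So w(3) = 4. P is now [[2], [5]].
Step i=2: Q has 2 at row 2, column 1; remove 5 from row 2 of P and reverse-bump: 5 enters row 1 and ejects 2. So w(2) = 2. P is now [[5]].
Step i=1: Q has 1 at row 1, column 1; remove that cell from P, ejecting 5. So w(1) = 5. P is now [].

So w = 5 2 4 1 3.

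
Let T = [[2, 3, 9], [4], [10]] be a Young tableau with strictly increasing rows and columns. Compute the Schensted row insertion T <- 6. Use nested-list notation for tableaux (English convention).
In row 1, 6 replaces 9 (the leftmost entry greater than 6); 9 is bumped to row 2. 9 is appended to row 2. The new tableau is [[2, 3, 6], [4, 9], [10]].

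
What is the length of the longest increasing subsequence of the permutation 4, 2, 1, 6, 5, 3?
2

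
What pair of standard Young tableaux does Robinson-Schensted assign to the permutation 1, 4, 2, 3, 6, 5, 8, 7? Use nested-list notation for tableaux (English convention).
P = [[1, 2, 3, 5, 7], [4, 6, 8]], Q = [[1, 2, 4, 5, 7], [3, 6, 8]]

Insert each entry of the permutation into P by Schensted row insertion, recording in Q the position of each new cell.

Insert 1: appended to row 1. P = [[1]], Q = [[1]].
Insert 4: appended to row 1. P = [[1, 4]], Q = [[1, 2]].
Insert 2: 2 bumps 4 from row 1; 4 starts row 2. P = [[1, 2], [4]], Q = [[1, 2], [3]].
Insert 3: appended to row 1. P = [[1, 2, 3], [4]], Q = [[1, 2, 4], [3]].
Insert 6: appended to row 1. P = [[1, 2, 3, 6], [4]], Q = [[1, 2, 4, 5], [3]].
Insert 5: 5 bumps 6 from row 1; 6 appends to row 2. P = [[1, 2, 3, 5], [4, 6]], Q = [[1, 2, 4, 5], [3, 6]].
Insert 8: appended to row 1. P = [[1, 2, 3, 5, 8], [4, 6]], Q = [[1, 2, 4, 5, 7], [3, 6]].
Insert 7: 7 bumps 8 from row 1; 8 appends to row 2. P = [[1, 2, 3, 5, 7], [4, 6, 8]], Q = [[1, 2, 4, 5, 7], [3, 6, 8]].

So P = [[1, 2, 3, 5, 7], [4, 6, 8]], Q = [[1, 2, 4, 5, 7], [3, 6, 8]].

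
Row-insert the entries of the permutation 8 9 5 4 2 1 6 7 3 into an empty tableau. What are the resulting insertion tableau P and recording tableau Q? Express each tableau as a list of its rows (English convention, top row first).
Insert each entry of the permutation into P by Schensted row insertion, recording in Q the position of each new cell.

Insert 8: appended to row 1. P = [[8]], Q = [[1]].
Insert 9: appended to row 1. P = [[8, 9]], Q = [[1, 2]].
Insert 5: 5 bumps 8 from row 1; 8 starts row 2. P = [[5, 9], [8]], Q = [[1, 2], [3]].
Insert 4: 4 bumps 5 from row 1; 5 bumps 8 from row 2; 8 starts row 3. P = [[4, 9], [5], [8]], Q = [[1, 2], [3], [4]].
Insert 2: 2 bumps 4 from row 1; 4 bumps 5 from row 2; 5 bumps 8 from row 3; 8 starts row 4. P = [[2, 9], [4], [5], [8]], Q = [[1, 2], [3], [4], [5]].
Insert 1: 1 bumps 2 from row 1; 2 bumps 4 from row 2; 4 bumps 5 from row 3; 5 bumps 8 from row 4; 8 starts row 5. P = [[1, 9], [2], [4], [5], [8]], Q = [[1, 2], [3], [4], [5], [6]].
Insert 6: 6 bumps 9 from row 1; 9 appends to row 2. P = [[1, 6], [2, 9], [4], [5], [8]], Q = [[1, 2], [3, 7], [4], [5], [6]].
Insert 7: appended to row 1. P = [[1, 6, 7], [2, 9], [4], [5], [8]], Q = [[1, 2, 8], [3, 7], [4], [5], [6]].
Insert 3: 3 bumps 6 from row 1; 6 bumps 9 from row 2; 9 appends to row 3. P = [[1, 3, 7], [2, 6], [4, 9], [5], [8]], Q = [[1, 2, 8], [3, 7], [4, 9], [5], [6]].

So P = [[1, 3, 7], [2, 6], [4, 9], [5], [8]], Q = [[1, 2, 8], [3, 7], [4, 9], [5], [6]].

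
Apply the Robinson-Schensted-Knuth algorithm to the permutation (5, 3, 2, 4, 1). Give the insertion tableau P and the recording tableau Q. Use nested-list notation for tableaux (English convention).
Insert each entry of the permutation into P by Schensted row insertion, recording in Q the position of each new cell.

Insert 5: appended to row 1. P = [[5]], Q = [[1]].
Insert 3: 3 bumps 5 from row 1; 5 starts row 2. P = [[3], [5]], Q = [[1], [2]].
Insert 2: 2 bumps 3 from row 1; 3 bumps 5 from row 2; 5 starts row 3. P = [[2], [3], [5]], Q = [[1], [2], [3]].
Insert 4: appended to row 1. P = [[2, 4], [3], [5]], Q = [[1, 4], [2], [3]].
Insert 1: 1 bumps 2 from row 1; 2 bumps 3 from row 2; 3 bumps 5 from row 3; 5 starts row 4. P = [[1, 4], [2], [3], [5]], Q = [[1, 4], [2], [3], [5]].

So P = [[1, 4], [2], [3], [5]], Q = [[1, 4], [2], [3], [5]].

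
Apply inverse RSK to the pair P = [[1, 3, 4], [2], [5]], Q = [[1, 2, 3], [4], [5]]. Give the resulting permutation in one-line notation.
2 3 5 4 1

Reverse the RSK construction: for i from n down to 1, find the cell of Q containing i, remove the entry at that cell from P, and reverse-bump it up through P; the value ejected from row 1 is w(i).

Step i=5: Q has 5 at row 3, column 1; remove 5 from row 3 of P and reverse-bump: 5 enters row 2 and ejects 2; 2 enters row 1 and ejects 1. So w(5) = 1. P is now [[2, 3, 4], [5]].
Step i=4: Q has 4 at row 2, column 1; remove 5 from row 2 of P and reverse-bump: 5 enters row 1 and ejects 4. So w(4) = 4. P is now [[2, 3, 5]].
Step i=3: Q has 3 at row 1, column 3; remove that cell from P, ejecting 5. So w(3) = 5. P is now [[2, 3]].
Step i=2: Q has 2 at row 1, column 2; remove that cell from P, ejecting 3. So w(2) = 3. P is now [[2]].
Step i=1: Q has 1 at row 1, column 1; remove that cell from P, ejecting 2. So w(1) = 2. P is now [].

So w = 2 3 5 4 1.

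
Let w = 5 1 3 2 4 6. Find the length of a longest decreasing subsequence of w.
3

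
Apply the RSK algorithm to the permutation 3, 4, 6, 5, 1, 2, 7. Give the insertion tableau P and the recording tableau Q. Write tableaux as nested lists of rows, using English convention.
Insert each entry of the permutation into P by Schensted row insertion, recording in Q the position of each new cell.

Insert 3: appended to row 1. P = [[3]].
Insert 4: appended to row 1. P = [[3, 4]].
Insert 6: appended to row 1. P = [[3, 4, 6]].
Insert 5: 5 bumps 6 from row 1; 6 starts row 2. P = [[3, 4, 5], [6]].
Insert 1: 1 bumps 3 from row 1; 3 bumps 6 from row 2; 6 starts row 3. P = [[1, 4, 5], [3], [6]].
Insert 2: 2 bumps 4 from row 1; 4 appends to row 2. P = [[1, 2, 5], [3, 4], [6]].
Insert 7: appended to row 1. P = [[1, 2, 5, 7], [3, 4], [6]].

So P = [[1, 2, 5, 7], [3, 4], [6]], Q = [[1, 2, 3, 7], [4, 6], [5]].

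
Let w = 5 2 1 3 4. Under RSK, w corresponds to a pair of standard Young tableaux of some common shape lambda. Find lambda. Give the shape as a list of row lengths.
[3, 1, 1]

Row-insert each entry into an empty tableau.

After inserting 5: P = [[5]].
After inserting 2: P = [[2], [5]].
After inserting 1: P = [[1], [2], [5]].
After inserting 3: P = [[1, 3], [2], [5]].
After inserting 4: P = [[1, 3, 4], [2], [5]].

The final insertion tableau P = [[1, 3, 4], [2], [5]] has shape [3, 1, 1].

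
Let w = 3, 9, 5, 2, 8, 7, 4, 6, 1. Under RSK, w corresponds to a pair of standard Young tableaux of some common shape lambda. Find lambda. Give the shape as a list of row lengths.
[3, 3, 1, 1, 1]

Row-insert each entry into an empty tableau.

After inserting 3: P = [[3]].
After inserting 9: P = [[3, 9]].
After inserting 5: P = [[3, 5], [9]].
After inserting 2: P = [[2, 5], [3], [9]].
After inserting 8: P = [[2, 5, 8], [3], [9]].
After inserting 7: P = [[2, 5, 7], [3, 8], [9]].
After inserting 4: P = [[2, 4, 7], [3, 5], [8], [9]].
After inserting 6: P = [[2, 4, 6], [3, 5, 7], [8], [9]].
After inserting 1: P = [[1, 4, 6], [2, 5, 7], [3], [8], [9]].

The final insertion tableau P = [[1, 4, 6], [2, 5, 7], [3], [8], [9]] has shape [3, 3, 1, 1, 1].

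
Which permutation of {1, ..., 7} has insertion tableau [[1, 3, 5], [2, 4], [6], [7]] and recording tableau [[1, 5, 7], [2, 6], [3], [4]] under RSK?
7 6 2 1 4 3 5

Reverse the RSK construction: for i from n down to 1, find the cell of Q containing i, remove the entry at that cell from P, and reverse-bump it up through P; the value ejected from row 1 is w(i).

Step i=7: Q has 7 at row 1, column 3; remove that cell from P, ejecting 5. So w(7) = 5. P is now [[1, 3], [2, 4], [6], [7]].
Step i=6: Q has 6 at row 2, column 2; remove 4 from row 2 of P and reverse-bump: 4 enters row 1 and ejects 3. So w(6) = 3. P is now [[1, 4], [2], [6], [7]].
Step i=5: Q has 5 at row 1, column 2; remove that cell from P, ejecting 4. So w(5) = 4. P is now [[1], [2], [6], [7]].
Step i=4: Q has 4 at row 4, column 1; remove 7 from row 4 of P and reverse-bump: 7 enters row 3 and ejects 6; 6 enters row 2 and ejects 2; 2 enters row 1 and ejects 1. So w(4) = 1. P is now [[2], [6], [7]].
Step i=3: Q has 3 at row 3, column 1; remove 7 from row 3 of P and reverse-bump: 7 enters row 2 and ejects 6; 6 enters row 1 and ejects 2. So w(3) = 2. P is now [[6], [7]].
Step i=2: Q has 2 at row 2, column 1; remove 7 from row 2 of P and reverse-bump: 7 enters row 1 and ejects 6. So w(2) = 6. P is now [[7]].
Step i=1: Q has 1 at row 1, column 1; remove that cell from P, ejecting 7. So w(1) = 7. P is now [].

So w = 7 6 2 1 4 3 5.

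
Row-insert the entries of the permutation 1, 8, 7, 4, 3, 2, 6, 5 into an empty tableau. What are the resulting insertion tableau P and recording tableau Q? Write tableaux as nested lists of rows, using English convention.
P = [[1, 2, 5], [3, 6], [4], [7], [8]], Q = [[1, 2, 7], [3, 8], [4], [5], [6]]

Insert each entry of the permutation into P by Schensted row insertion, recording in Q the position of each new cell.

Insert 1: appended to row 1. P = [[1]], Q = [[1]].
Insert 8: appended to row 1. P = [[1, 8]], Q = [[1, 2]].
Insert 7: 7 bumps 8 from row 1; 8 starts row 2. P = [[1, 7], [8]], Q = [[1, 2], [3]].
Insert 4: 4 bumps 7 from row 1; 7 bumps 8 from row 2; 8 starts row 3. P = [[1, 4], [7], [8]], Q = [[1, 2], [3], [4]].
Insert 3: 3 bumps 4 from row 1; 4 bumps 7 from row 2; 7 bumps 8 from row 3; 8 starts row 4. P = [[1, 3], [4], [7], [8]], Q = [[1, 2], [3], [4], [5]].
Insert 2: 2 bumps 3 from row 1; 3 bumps 4 from row 2; 4 bumps 7 from row 3; 7 bumps 8 from row 4; 8 starts row 5. P = [[1, 2], [3], [4], [7], [8]], Q = [[1, 2], [3], [4], [5], [6]].
Insert 6: appended to row 1. P = [[1, 2, 6], [3], [4], [7], [8]], Q = [[1, 2, 7], [3], [4], [5], [6]].
Insert 5: 5 bumps 6 from row 1; 6 appends to row 2. P = [[1, 2, 5], [3, 6], [4], [7], [8]], Q = [[1, 2, 7], [3, 8], [4], [5], [6]].

So P = [[1, 2, 5], [3, 6], [4], [7], [8]], Q = [[1, 2, 7], [3, 8], [4], [5], [6]].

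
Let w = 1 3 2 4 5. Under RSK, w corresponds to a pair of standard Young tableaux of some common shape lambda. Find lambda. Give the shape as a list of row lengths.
Row-insert each entry into an empty tableau.

After inserting 1: P = [[1]].
After inserting 3: P = [[1, 3]].
After inserting 2: P = [[1, 2], [3]].
After inserting 4: P = [[1, 2, 4], [3]].
After inserting 5: P = [[1, 2, 4, 5], [3]].

The final insertion tableau P = [[1, 2, 4, 5], [3]] has shape [4, 1].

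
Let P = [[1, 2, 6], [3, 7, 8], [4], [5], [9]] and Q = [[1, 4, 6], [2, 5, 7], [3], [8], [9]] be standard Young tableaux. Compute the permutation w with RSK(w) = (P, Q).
Reverse RSK: for i = n, n-1, ..., 1, locate i in Q, remove the corresponding corner cell from P, and reverse-bump its entry up through P; the value ejected from row 1 is w(i).

So w = 9 5 1 7 4 8 6 3 2.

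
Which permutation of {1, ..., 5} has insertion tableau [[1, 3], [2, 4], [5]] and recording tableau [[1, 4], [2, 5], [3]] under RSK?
5 2 1 4 3

Reverse the RSK construction: for i from n down to 1, find the cell of Q containing i, remove the entry at that cell from P, and reverse-bump it up through P; the value ejected from row 1 is w(i).

Step i=5: Q has 5 at row 2, column 2; remove 4 from row 2 of P and reverse-bump: 4 enters row 1 and ejects 3. So w(5) = 3. P is now [[1, 4], [2], [5]].
Step i=4: Q has 4 at row 1, column 2; remove that cell from P, ejecting 4. So w(4) = 4. P is now [[1], [2], [5]].
Step i=3: Q has 3 at row 3, column 1; remove 5 from row 3 of P and reverse-bump: 5 enters row 2 and ejects 2; 2 enters row 1 and ejects 1. So w(3) = 1. P is now [[2], [5]].
Step i=2: Q has 2 at row 2, column 1; remove 5 from row 2 of P and reverse-bump: 5 enters row 1 and ejects 2. So w(2) = 2. P is now [[5]].
Step i=1: Q has 1 at row 1, column 1; remove that cell from P, ejecting 5. So w(1) = 5. P is now [].

So w = 5 2 1 4 3.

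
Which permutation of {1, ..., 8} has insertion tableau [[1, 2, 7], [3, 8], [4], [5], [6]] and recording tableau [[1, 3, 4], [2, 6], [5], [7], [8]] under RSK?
Reverse RSK: for i = n, n-1, ..., 1, locate i in Q, remove the corresponding corner cell from P, and reverse-bump its entry up through P; the value ejected from row 1 is w(i).

So w = 6 1 5 8 4 7 3 2.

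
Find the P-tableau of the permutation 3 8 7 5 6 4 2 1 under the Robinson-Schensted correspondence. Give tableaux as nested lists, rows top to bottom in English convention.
After inserting 3: P = [[3]].
After inserting 8: P = [[3, 8]].
After inserting 7: P = [[3, 7], [8]].
After inserting 5: P = [[3, 5], [7], [8]].
After inserting 6: P = [[3, 5, 6], [7], [8]].
After inserting 4: P = [[3, 4, 6], [5], [7], [8]].
After inserting 2: P = [[2, 4, 6], [3], [5], [7], [8]].
After inserting 1: P = [[1, 4, 6], [2], [3], [5], [7], [8]].

So P = [[1, 4, 6], [2], [3], [5], [7], [8]].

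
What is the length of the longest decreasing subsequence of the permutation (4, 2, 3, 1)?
3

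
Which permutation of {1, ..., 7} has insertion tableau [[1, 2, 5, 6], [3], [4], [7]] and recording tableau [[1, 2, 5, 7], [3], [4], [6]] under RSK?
Reverse RSK: for i = n, n-1, ..., 1, locate i in Q, remove the corresponding corner cell from P, and reverse-bump its entry up through P; the value ejected from row 1 is w(i).

So w = 1 7 4 3 5 2 6.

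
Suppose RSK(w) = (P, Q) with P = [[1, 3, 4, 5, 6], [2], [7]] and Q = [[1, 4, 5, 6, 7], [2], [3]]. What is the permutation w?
Reverse the RSK construction: for i from n down to 1, find the cell of Q containing i, remove the entry at that cell from P, and reverse-bump it up through P; the value ejected from row 1 is w(i).

Step i=7: Q has 7 at row 1, column 5; remove that cell from P, ejecting 6. So w(7) = 6. P is now [[1, 3, 4, 5], [2], [7]].
Step i=6: Q has 6 at row 1, column 4; remove that cell from P, ejecting 5. So w(6) = 5. P is now [[1, 3, 4], [2], [7]].
Step i=5: Q has 5 at row 1, column 3; remove that cell from P, ejecting 4. So w(5) = 4. P is now [[1, 3], [2], [7]].
Step i=4: Q has 4 at row 1, column 2; remove that cell from P, ejecting 3. So w(4) = 3. P is now [[1], [2], [7]].
Step i=3: Q has 3 at row 3, column 1; remove 7 from row 3 of P and reverse-bump: 7 enters row 2 and ejects 2; 2 enters row 1 and ejects 1. So w(3) = 1. P is now [[2], [7]].
Step i=2: Q has 2 at row 2, column 1; remove 7 from row 2 of P and reverse-bump: 7 enters row 1 and ejects 2. So w(2) = 2. P is now [[7]].
Step i=1: Q has 1 at row 1, column 1; remove that cell from P, ejecting 7. So w(1) = 7. P is now [].

So w = 7 2 1 3 4 5 6.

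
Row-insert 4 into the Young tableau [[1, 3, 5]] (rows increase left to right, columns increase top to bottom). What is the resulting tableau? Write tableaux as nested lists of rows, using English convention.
[[1, 3, 4], [5]]

In row 1, 4 replaces 5 (the leftmost entry greater than 4); 5 is bumped to row 2. 5 starts a new row 2. The new tableau is [[1, 3, 4], [5]].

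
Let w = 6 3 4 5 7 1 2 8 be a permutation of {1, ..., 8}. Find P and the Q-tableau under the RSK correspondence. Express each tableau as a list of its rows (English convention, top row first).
Insert each entry of the permutation into P by Schensted row insertion, recording in Q the position of each new cell.

Insert 6: appended to row 1. P = [[6]], Q = [[1]].
Insert 3: 3 bumps 6 from row 1; 6 starts row 2. P = [[3], [6]], Q = [[1], [2]].
Insert 4: appended to row 1. P = [[3, 4], [6]], Q = [[1, 3], [2]].
Insert 5: appended to row 1. P = [[3, 4, 5], [6]], Q = [[1, 3, 4], [2]].
Insert 7: appended to row 1. P = [[3, 4, 5, 7], [6]], Q = [[1, 3, 4, 5], [2]].
Insert 1: 1 bumps 3 from row 1; 3 bumps 6 from row 2; 6 starts row 3. P = [[1, 4, 5, 7], [3], [6]], Q = [[1, 3, 4, 5], [2], [6]].
Insert 2: 2 bumps 4 from row 1; 4 appends to row 2. P = [[1, 2, 5, 7], [3, 4], [6]], Q = [[1, 3, 4, 5], [2, 7], [6]].
Insert 8: appended to row 1. P = [[1, 2, 5, 7, 8], [3, 4], [6]], Q = [[1, 3, 4, 5, 8], [2, 7], [6]].

So P = [[1, 2, 5, 7, 8], [3, 4], [6]], Q = [[1, 3, 4, 5, 8], [2, 7], [6]].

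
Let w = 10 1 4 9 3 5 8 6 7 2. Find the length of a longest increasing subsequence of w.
5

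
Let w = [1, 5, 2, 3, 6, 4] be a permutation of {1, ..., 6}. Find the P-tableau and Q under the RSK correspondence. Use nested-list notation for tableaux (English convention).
P = [[1, 2, 3, 4], [5, 6]], Q = [[1, 2, 4, 5], [3, 6]]

Insert each entry of the permutation into P by Schensted row insertion, recording in Q the position of each new cell.

After inserting 1: P = [[1]].
After inserting 5: P = [[1, 5]].
After inserting 2: P = [[1, 2], [5]].
After inserting 3: P = [[1, 2, 3], [5]].
After inserting 6: P = [[1, 2, 3, 6], [5]].
After inserting 4: P = [[1, 2, 3, 4], [5, 6]].

So P = [[1, 2, 3, 4], [5, 6]], Q = [[1, 2, 4, 5], [3, 6]].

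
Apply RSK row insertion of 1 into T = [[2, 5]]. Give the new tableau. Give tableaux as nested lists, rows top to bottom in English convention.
In row 1, 1 replaces 2 (the leftmost entry greater than 1); 2 is bumped to row 2. 2 starts a new row 2. The new tableau is [[1, 5], [2]].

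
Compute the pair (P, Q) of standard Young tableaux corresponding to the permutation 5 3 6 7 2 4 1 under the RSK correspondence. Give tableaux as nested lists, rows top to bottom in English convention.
P = [[1, 4, 7], [2, 6], [3], [5]], Q = [[1, 3, 4], [2, 6], [5], [7]]

Insert each entry of the permutation into P by Schensted row insertion, recording in Q the position of each new cell.

Insert 5: appended to row 1. P = [[5]].
Insert 3: 3 bumps 5 from row 1; 5 starts row 2. P = [[3], [5]].
Insert 6: appended to row 1. P = [[3, 6], [5]].
Insert 7: appended to row 1. P = [[3, 6, 7], [5]].
Insert 2: 2 bumps 3 from row 1; 3 bumps 5 from row 2; 5 starts row 3. P = [[2, 6, 7], [3], [5]].
Insert 4: 4 bumps 6 from row 1; 6 appends to row 2. P = [[2, 4, 7], [3, 6], [5]].
Insert 1: 1 bumps 2 from row 1; 2 bumps 3 from row 2; 3 bumps 5 from row 3; 5 starts row 4. P = [[1, 4, 7], [2, 6], [3], [5]].

So P = [[1, 4, 7], [2, 6], [3], [5]], Q = [[1, 3, 4], [2, 6], [5], [7]].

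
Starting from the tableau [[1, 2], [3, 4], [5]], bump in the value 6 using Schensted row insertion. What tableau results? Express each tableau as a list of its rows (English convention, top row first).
[[1, 2, 6], [3, 4], [5]]

6 is larger than every entry of row 1, so it is appended to row 1. The new tableau is [[1, 2, 6], [3, 4], [5]].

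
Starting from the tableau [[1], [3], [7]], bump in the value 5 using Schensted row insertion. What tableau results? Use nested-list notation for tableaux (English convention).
[[1, 5], [3], [7]]

5 is larger than every entry of row 1, so it is appended to row 1. The new tableau is [[1, 5], [3], [7]].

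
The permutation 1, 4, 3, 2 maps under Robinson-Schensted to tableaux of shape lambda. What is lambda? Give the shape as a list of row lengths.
[2, 1, 1]

Row-insert each entry into an empty tableau.

After inserting 1: P = [[1]].
After inserting 4: P = [[1, 4]].
After inserting 3: P = [[1, 3], [4]].
After inserting 2: P = [[1, 2], [3], [4]].

The final insertion tableau P = [[1, 2], [3], [4]] has shape [2, 1, 1].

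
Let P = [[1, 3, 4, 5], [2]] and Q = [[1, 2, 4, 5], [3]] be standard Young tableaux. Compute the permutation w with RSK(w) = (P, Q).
Reverse the RSK construction: for i from n down to 1, find the cell of Q containing i, remove the entry at that cell from P, and reverse-bump it up through P; the value ejected from row 1 is w(i).

Step i=5: Q has 5 at row 1, column 4; remove that cell from P, ejecting 5. So w(5) = 5. P is now [[1, 3, 4], [2]].
Step i=4: Q has 4 at row 1, column 3; remove that cell from P, ejecting 4. So w(4) = 4. P is now [[1, 3], [2]].
Step i=3: Q has 3 at row 2, column 1; remove 2 from row 2 of P and reverse-bump: 2 enters row 1 and ejects 1. So w(3) = 1. P is now [[2, 3]].
Step i=2: Q has 2 at row 1, column 2; remove that cell from P, ejecting 3. So w(2) = 3. P is now [[2]].
Step i=1: Q has 1 at row 1, column 1; remove that cell from P, ejecting 2. So w(1) = 2. P is now [].

So w = 2 3 1 4 5.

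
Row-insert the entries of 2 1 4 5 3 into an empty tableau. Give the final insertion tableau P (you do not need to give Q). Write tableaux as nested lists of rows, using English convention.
Insert 2: appended to row 1. P = [[2]].
Insert 1: 1 bumps 2 from row 1; 2 starts row 2. P = [[1], [2]].
Insert 4: appended to row 1. P = [[1, 4], [2]].
Insert 5: appended to row 1. P = [[1, 4, 5], [2]].
Insert 3: 3 bumps 4 from row 1; 4 appends to row 2. P = [[1, 3, 5], [2, 4]].

So P = [[1, 3, 5], [2, 4]].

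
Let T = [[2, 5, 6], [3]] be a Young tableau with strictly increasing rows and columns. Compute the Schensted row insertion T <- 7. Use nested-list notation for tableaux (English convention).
7 is larger than every entry of row 1, so it is appended to row 1. The new tableau is [[2, 5, 6, 7], [3]].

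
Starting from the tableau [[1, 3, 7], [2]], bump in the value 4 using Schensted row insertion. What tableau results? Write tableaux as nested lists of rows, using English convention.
In row 1, 4 replaces 7 (the leftmost entry greater than 4); 7 is bumped to row 2. 7 is appended to row 2. The new tableau is [[1, 3, 4], [2, 7]].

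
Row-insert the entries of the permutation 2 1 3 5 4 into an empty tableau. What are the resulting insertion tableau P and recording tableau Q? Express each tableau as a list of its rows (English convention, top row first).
Insert each entry of the permutation into P by Schensted row insertion, recording in Q the position of each new cell.

After inserting 2: P = [[2]].
After inserting 1: P = [[1], [2]].
After inserting 3: P = [[1, 3], [2]].
After inserting 5: P = [[1, 3, 5], [2]].
After inserting 4: P = [[1, 3, 4], [2, 5]].

So P = [[1, 3, 4], [2, 5]], Q = [[1, 3, 4], [2, 5]].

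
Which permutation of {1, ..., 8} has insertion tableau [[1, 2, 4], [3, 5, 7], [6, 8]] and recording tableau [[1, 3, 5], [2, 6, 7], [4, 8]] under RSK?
Reverse the RSK construction: for i from n down to 1, find the cell of Q containing i, remove the entry at that cell from P, and reverse-bump it up through P; the value ejected from row 1 is w(i).

Step i=8: Q has 8 at row 3, column 2; remove 8 from row 3 of P and reverse-bump: 8 enters row 2 and ejects 7; 7 enters row 1 and ejects 4. So w(8) = 4. P is now [[1, 2, 7], [3, 5, 8], [6]].
Step i=7: Q has 7 at row 2, column 3; remove 8 from row 2 of P and reverse-bump: 8 enters row 1 and ejects 7. So w(7) = 7. P is now [[1, 2, 8], [3, 5], [6]].
Step i=6: Q has 6 at row 2, column 2; remove 5 from row 2 of P and reverse-bump: 5 enters row 1 and ejects 2. So w(6) = 2. P is now [[1, 5, 8], [3], [6]].
Step i=5: Q has 5 at row 1, column 3; remove that cell from P, ejecting 8. So w(5) = 8. P is now [[1, 5], [3], [6]].
Step i=4: Q has 4 at row 3, column 1; remove 6 from row 3 of P and reverse-bump: 6 enters row 2 and ejects 3; 3 enters row 1 and ejects 1. So w(4) = 1. P is now [[3, 5], [6]].
Step i=3: Q has 3 at row 1, column 2; remove that cell from P, ejecting 5. So w(3) = 5. P is now [[3], [6]].
Step i=2: Q has 2 at row 2, column 1; remove 6 from row 2 of P and reverse-bump: 6 enters row 1 and ejects 3. So w(2) = 3. P is now [[6]].
Step i=1: Q has 1 at row 1, column 1; remove that cell from P, ejecting 6. So w(1) = 6. P is now [].

So w = 6 3 5 1 8 2 7 4.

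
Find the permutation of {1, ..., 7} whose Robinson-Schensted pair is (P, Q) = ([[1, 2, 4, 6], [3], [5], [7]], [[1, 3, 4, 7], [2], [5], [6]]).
7 1 3 5 4 2 6

Reverse RSK: for i = n, n-1, ..., 1, locate i in Q, remove the corresponding corner cell from P, and reverse-bump its entry up through P; the value ejected from row 1 is w(i).

So w = 7 1 3 5 4 2 6.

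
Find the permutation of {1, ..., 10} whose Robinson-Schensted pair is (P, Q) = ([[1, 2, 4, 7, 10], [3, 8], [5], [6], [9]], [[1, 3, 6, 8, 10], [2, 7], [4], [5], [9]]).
Reverse RSK: for i = n, n-1, ..., 1, locate i in Q, remove the corresponding corner cell from P, and reverse-bump its entry up through P; the value ejected from row 1 is w(i).

So w = 9 1 6 5 3 8 4 7 2 10.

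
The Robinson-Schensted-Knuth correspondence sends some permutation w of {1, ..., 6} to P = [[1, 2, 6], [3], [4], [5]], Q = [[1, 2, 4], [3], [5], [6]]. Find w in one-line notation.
1 5 4 6 3 2

Reverse RSK: for i = n, n-1, ..., 1, locate i in Q, remove the corresponding corner cell from P, and reverse-bump its entry up through P; the value ejected from row 1 is w(i).

So w = 1 5 4 6 3 2.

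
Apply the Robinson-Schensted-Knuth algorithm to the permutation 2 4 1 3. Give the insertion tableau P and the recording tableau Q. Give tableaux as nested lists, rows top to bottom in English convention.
P = [[1, 3], [2, 4]], Q = [[1, 2], [3, 4]]

Insert each entry of the permutation into P by Schensted row insertion, recording in Q the position of each new cell.

Insert 2: appended to row 1. P = [[2]].
Insert 4: appended to row 1. P = [[2, 4]].
Insert 1: 1 bumps 2 from row 1; 2 starts row 2. P = [[1, 4], [2]].
Insert 3: 3 bumps 4 from row 1; 4 appends to row 2. P = [[1, 3], [2, 4]].

So P = [[1, 3], [2, 4]], Q = [[1, 2], [3, 4]].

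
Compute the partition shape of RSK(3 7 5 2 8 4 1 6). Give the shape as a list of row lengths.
RSK row insertion gives P = [[1, 4, 6], [2, 5, 8], [3], [7]], which has shape [3, 3, 1, 1].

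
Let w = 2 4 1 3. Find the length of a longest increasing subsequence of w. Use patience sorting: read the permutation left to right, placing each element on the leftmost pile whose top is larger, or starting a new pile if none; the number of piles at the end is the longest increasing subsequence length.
2: new pile. tops = [2]
4: new pile. tops = [2, 4]
1: onto pile 1 (replacing 2). tops = [1, 4]
3: onto pile 2 (replacing 4). tops = [1, 3]

2 piles, so the longest increasing subsequence has length 2.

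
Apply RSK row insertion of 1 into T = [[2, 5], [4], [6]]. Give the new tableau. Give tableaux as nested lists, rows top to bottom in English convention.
In row 1, 1 replaces 2 (the leftmost entry greater than 1); 2 is bumped to row 2. In row 2, 2 replaces 4 (the leftmost entry greater than 2); 4 is bumped to row 3. In row 3, 4 replaces 6 (the leftmost entry greater than 4); 6 is bumped to row 4. 6 starts a new row 4. The new tableau is [[1, 5], [2], [4], [6]].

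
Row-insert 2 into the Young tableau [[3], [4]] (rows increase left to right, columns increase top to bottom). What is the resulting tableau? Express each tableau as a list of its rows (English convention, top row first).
[[2], [3], [4]]

In row 1, 2 replaces 3 (the leftmost entry greater than 2); 3 is bumped to row 2. In row 2, 3 replaces 4 (the leftmost entry greater than 3); 4 is bumped to row 3. 4 starts a new row 3. The new tableau is [[2], [3], [4]].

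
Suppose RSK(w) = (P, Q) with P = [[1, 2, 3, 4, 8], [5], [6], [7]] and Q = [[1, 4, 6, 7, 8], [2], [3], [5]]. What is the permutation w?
Reverse the RSK construction: for i from n down to 1, find the cell of Q containing i, remove the entry at that cell from P, and reverse-bump it up through P; the value ejected from row 1 is w(i).

Step i=8: Q has 8 at row 1, column 5; remove that cell from P, ejecting 8. So w(8) = 8. P is now [[1, 2, 3, 4], [5], [6], [7]].
Step i=7: Q has 7 at row 1, column 4; remove that cell from P, ejecting 4. So w(7) = 4. P is now [[1, 2, 3], [5], [6], [7]].
Step i=6: Q has 6 at row 1, column 3; remove that cell from P, ejecting 3. So w(6) = 3. P is now [[1, 2], [5], [6], [7]].
Step i=5: Q has 5 at row 4, column 1; remove 7 from row 4 of P and reverse-bump: 7 enters row 3 and ejects 6; 6 enters row 2 and ejects 5; 5 enters row 1 and ejects 2. So w(5) = 2. P is now [[1, 5], [6], [7]].
Step i=4: Q has 4 at row 1, column 2; remove that cell from P, ejecting 5. So w(4) = 5. P is now [[1], [6], [7]].
Step i=3: Q has 3 at row 3, column 1; remove 7 from row 3 of P and reverse-bump: 7 enters row 2 and ejects 6; 6 enters row 1 and ejects 1. So w(3) = 1. P is now [[6], [7]].
Step i=2: Q has 2 at row 2, column 1; remove 7 from row 2 of P and reverse-bump: 7 enters row 1 and ejects 6. So w(2) = 6. P is now [[7]].
Step i=1: Q has 1 at row 1, column 1; remove that cell from P, ejecting 7. So w(1) = 7. P is now [].

So w = 7 6 1 5 2 3 4 8.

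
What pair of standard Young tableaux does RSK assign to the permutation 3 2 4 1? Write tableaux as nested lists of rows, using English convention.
Insert each entry of the permutation into P by Schensted row insertion, recording in Q the position of each new cell.

Insert 3: appended to row 1. P = [[3]].
Insert 2: 2 bumps 3 from row 1; 3 starts row 2. P = [[2], [3]].
Insert 4: appended to row 1. P = [[2, 4], [3]].
Insert 1: 1 bumps 2 from row 1; 2 bumps 3 from row 2; 3 starts row 3. P = [[1, 4], [2], [3]].

So P = [[1, 4], [2], [3]], Q = [[1, 3], [2], [4]].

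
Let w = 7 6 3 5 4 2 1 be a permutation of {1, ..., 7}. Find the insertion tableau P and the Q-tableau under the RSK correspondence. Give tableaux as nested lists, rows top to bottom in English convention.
Insert each entry of the permutation into P by Schensted row insertion, recording in Q the position of each new cell.

Insert 7: appended to row 1. P = [[7]].
Insert 6: 6 bumps 7 from row 1; 7 starts row 2. P = [[6], [7]].
Insert 3: 3 bumps 6 from row 1; 6 bumps 7 from row 2; 7 starts row 3. P = [[3], [6], [7]].
Insert 5: appended to row 1. P = [[3, 5], [6], [7]].
Insert 4: 4 bumps 5 from row 1; 5 bumps 6 from row 2; 6 bumps 7 from row 3; 7 starts row 4. P = [[3, 4], [5], [6], [7]].
Insert 2: 2 bumps 3 from row 1; 3 bumps 5 from row 2; 5 bumps 6 from row 3; 6 bumps 7 from row 4; 7 starts row 5. P = [[2, 4], [3], [5], [6], [7]].
Insert 1: 1 bumps 2 from row 1; 2 bumps 3 from row 2; 3 bumps 5 from row 3; 5 bumps 6 from row 4; 6 bumps 7 from row 5; 7 starts row 6. P = [[1, 4], [2], [3], [5], [6], [7]].

So P = [[1, 4], [2], [3], [5], [6], [7]], Q = [[1, 4], [2], [3], [5], [6], [7]].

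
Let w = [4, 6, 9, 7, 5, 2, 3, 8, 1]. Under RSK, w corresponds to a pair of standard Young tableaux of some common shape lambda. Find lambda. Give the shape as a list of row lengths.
Row-insert each entry into an empty tableau.

After inserting 4: P = [[4]].
After inserting 6: P = [[4, 6]].
After inserting 9: P = [[4, 6, 9]].
After inserting 7: P = [[4, 6, 7], [9]].
After inserting 5: P = [[4, 5, 7], [6], [9]].
After inserting 2: P = [[2, 5, 7], [4], [6], [9]].
After inserting 3: P = [[2, 3, 7], [4, 5], [6], [9]].
After inserting 8: P = [[2, 3, 7, 8], [4, 5], [6], [9]].
After inserting 1: P = [[1, 3, 7, 8], [2, 5], [4], [6], [9]].

The final insertion tableau P = [[1, 3, 7, 8], [2, 5], [4], [6], [9]] has shape [4, 2, 1, 1, 1].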